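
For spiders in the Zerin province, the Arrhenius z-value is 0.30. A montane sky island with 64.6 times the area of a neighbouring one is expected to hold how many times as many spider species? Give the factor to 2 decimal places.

S₂/S₁ = (A₂/A₁)^z = 64.6^0.3
ln(S₂/S₁) = 0.3 × ln 64.6 = 0.3 × 4.1682 = 1.2505
S₂/S₁ = e^1.2505 ≈ 3.492

3.49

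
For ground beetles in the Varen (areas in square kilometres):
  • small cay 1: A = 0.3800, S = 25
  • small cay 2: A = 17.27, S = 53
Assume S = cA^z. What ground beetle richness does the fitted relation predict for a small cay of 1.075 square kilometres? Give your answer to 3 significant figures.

z = ln(53/25) / ln(17.27/0.38) = 0.7514 / 3.8166 = 0.1969
c = 25 / 0.38^0.1969 = 25 / 0.8265 = 30.25
S₃ = 30.25 × 1.075^0.1969 = 30.25 × 1.014 ≈ 30.68

30.7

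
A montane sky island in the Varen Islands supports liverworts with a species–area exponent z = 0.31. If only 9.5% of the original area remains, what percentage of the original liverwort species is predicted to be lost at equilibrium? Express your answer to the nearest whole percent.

S_new/S_old = (A_new/A_old)^z = 0.095^0.31
= exp(0.31 × ln 0.095) = exp(0.31 × -2.3539) = exp(-0.7297) ≈ 0.4821
Fraction lost = 1 − 0.4821 = 0.5179

52%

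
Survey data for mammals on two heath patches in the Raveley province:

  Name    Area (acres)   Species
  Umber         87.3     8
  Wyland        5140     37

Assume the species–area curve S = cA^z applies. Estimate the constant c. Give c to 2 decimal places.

z = ln(S₂/S₁) / ln(A₂/A₁) = ln(37/8) / ln(5140/87.3) = 1.5315 / 4.0755 = 0.3758
c = S₁ / A₁^z = 8 / 87.3^0.3758 = 8 / 5.363 = 1.492

1.49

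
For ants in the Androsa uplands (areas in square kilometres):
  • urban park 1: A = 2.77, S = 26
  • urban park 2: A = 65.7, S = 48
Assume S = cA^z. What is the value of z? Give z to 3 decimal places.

Taking logs: ln S = ln c + z ln A, so z = (ln S₂ − ln S₁)/(ln A₂ − ln A₁).
z = ln(48/26) / ln(65.7/2.77) = ln(1.846) / ln(23.72) = 0.6131 / 3.1663 = 0.1936

0.194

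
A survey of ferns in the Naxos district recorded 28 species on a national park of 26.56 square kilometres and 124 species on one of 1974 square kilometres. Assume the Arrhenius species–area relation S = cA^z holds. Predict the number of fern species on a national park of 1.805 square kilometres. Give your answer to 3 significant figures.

z = ln(124/28) / ln(1974/26.56) = 1.4881 / 4.3084 = 0.3454
c = 28 / 26.56^0.3454 = 28 / 3.104 = 9.021
S₃ = 9.021 × 1.805^0.3454 = 9.021 × 1.226 ≈ 11.06

11.1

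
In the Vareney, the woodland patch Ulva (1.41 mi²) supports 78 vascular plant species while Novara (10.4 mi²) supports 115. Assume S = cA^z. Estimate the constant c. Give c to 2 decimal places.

72.96

z = ln(S₂/S₁) / ln(A₂/A₁) = ln(115/78) / ln(10.4/1.41) = 0.3882 / 1.9982 = 0.1943
c = S₁ / A₁^z = 78 / 1.41^0.1943 = 78 / 1.069 = 72.96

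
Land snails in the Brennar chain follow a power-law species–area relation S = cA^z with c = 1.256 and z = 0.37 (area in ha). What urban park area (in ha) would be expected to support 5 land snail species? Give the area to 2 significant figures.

42 ha

5 = 1.256 × A^0.37  ⇒  A^0.37 = 5/1.256 = 3.981
ln A = ln(3.981) / 0.37 = 1.3815 / 0.37 = 3.7338
A = e^3.7338 ≈ 41.84 ha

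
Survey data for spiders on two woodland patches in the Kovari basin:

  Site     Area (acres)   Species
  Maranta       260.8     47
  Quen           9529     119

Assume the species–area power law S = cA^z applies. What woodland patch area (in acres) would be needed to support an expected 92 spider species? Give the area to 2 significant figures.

z = ln(119/47) / ln(9529/260.8) = 0.9290 / 3.5983 = 0.2582
c = 47 / 260.8^0.2582 = 47 / 4.205 = 11.18
A = (92/11.18)^(1/0.2582) ⇒ ln A = ln(8.232)/0.2582 = 8.1653
A = e^8.1653 ≈ 3517 acres

3500 acres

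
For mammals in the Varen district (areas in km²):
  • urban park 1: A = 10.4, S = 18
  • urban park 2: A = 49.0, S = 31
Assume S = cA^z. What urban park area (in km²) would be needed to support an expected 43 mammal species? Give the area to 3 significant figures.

125 km²

z = ln(31/18) / ln(49/10.4) = 0.5436 / 1.5500 = 0.3507
c = 18 / 10.4^0.3507 = 18 / 2.273 = 7.917
A = (43/7.917)^(1/0.3507) ⇒ ln A = ln(5.431)/0.3507 = 4.8248
A = e^4.8248 ≈ 124.6 km²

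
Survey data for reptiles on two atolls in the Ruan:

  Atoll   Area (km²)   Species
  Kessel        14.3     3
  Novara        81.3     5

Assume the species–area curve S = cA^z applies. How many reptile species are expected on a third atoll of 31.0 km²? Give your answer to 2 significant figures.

3.8

z = ln(5/3) / ln(81.3/14.3) = 0.5108 / 1.7379 = 0.2939
c = 3 / 14.3^0.2939 = 3 / 2.186 = 1.373
S₃ = 1.373 × 31^0.2939 = 1.373 × 2.744 ≈ 3.766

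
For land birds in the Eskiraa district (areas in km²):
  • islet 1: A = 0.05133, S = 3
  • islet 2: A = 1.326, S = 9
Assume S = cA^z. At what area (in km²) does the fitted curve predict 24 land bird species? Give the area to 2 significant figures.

24 km²

z = ln(9/3) / ln(1.326/0.05133) = 1.0986 / 3.2516 = 0.3379
c = 3 / 0.05133^0.3379 = 3 / 0.3667 = 8.182
A = (24/8.182)^(1/0.3379) ⇒ ln A = ln(2.933)/0.3379 = 3.1852
A = e^3.1852 ≈ 24.17 km²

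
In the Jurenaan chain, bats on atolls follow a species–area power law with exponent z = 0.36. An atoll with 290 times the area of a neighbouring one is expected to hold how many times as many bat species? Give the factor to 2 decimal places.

7.70

S₂/S₁ = (A₂/A₁)^z = 290^0.36
ln(S₂/S₁) = 0.36 × ln 290 = 0.36 × 5.6699 = 2.0412
S₂/S₁ = e^2.0412 ≈ 7.7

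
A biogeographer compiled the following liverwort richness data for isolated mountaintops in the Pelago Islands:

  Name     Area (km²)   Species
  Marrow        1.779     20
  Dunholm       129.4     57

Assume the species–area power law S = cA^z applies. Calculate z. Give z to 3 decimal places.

0.244

Taking logs: ln S = ln c + z ln A, so z = (ln S₂ − ln S₁)/(ln A₂ − ln A₁).
z = ln(57/20) / ln(129.4/1.779) = ln(2.85) / ln(72.74) = 1.0473 / 4.2869 = 0.2443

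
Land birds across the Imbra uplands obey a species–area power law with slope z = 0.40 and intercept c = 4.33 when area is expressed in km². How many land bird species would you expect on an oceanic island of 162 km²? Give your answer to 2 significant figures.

S = 4.33 × 162^0.4 = 4.33 × 7.653 ≈ 33.14

33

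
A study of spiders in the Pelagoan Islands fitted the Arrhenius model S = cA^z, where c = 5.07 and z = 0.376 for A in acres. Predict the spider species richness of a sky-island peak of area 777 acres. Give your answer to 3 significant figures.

S = 5.07 × 777^0.376 = 5.07 × 12.21 ≈ 61.92

61.9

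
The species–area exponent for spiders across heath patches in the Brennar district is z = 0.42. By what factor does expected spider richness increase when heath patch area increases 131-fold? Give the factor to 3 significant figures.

S₂/S₁ = (A₂/A₁)^z = 131^0.42
ln(S₂/S₁) = 0.42 × ln 131 = 0.42 × 4.8752 = 2.0476
S₂/S₁ = e^2.0476 ≈ 7.749

7.75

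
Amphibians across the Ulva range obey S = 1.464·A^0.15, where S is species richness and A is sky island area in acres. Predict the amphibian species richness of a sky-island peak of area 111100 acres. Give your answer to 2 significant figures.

8.4

S = 1.464 × 111100^0.15 = 1.464 × 5.713 ≈ 8.364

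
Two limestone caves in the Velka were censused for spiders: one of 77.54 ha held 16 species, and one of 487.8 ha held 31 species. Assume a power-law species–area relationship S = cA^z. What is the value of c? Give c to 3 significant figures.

3.35

z = ln(S₂/S₁) / ln(A₂/A₁) = ln(31/16) / ln(487.8/77.54) = 0.6614 / 1.8391 = 0.3596
c = S₁ / A₁^z = 16 / 77.54^0.3596 = 16 / 4.781 = 3.347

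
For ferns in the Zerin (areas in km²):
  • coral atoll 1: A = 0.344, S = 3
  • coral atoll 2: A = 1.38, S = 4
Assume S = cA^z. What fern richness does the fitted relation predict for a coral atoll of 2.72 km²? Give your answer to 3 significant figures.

z = ln(4/3) / ln(1.38/0.344) = 0.2877 / 1.3892 = 0.2071
c = 3 / 0.344^0.2071 = 3 / 0.8017 = 3.742
S₃ = 3.742 × 2.72^0.2071 = 3.742 × 1.23 ≈ 4.603

4.60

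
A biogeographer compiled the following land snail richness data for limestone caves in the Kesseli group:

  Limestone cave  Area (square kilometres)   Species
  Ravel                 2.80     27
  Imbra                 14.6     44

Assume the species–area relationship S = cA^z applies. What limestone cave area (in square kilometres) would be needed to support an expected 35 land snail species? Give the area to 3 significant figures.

z = ln(44/27) / ln(14.6/2.8) = 0.4884 / 1.6514 = 0.2957
c = 27 / 2.8^0.2957 = 27 / 1.356 = 19.91
A = (35/19.91)^(1/0.2957) ⇒ ln A = ln(1.758)/0.2957 = 1.9072
A = e^1.9072 ≈ 6.734 square kilometres

6.73 square kilometres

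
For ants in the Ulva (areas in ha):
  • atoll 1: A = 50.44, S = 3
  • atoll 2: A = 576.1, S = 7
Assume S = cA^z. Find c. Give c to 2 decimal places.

0.77

z = ln(S₂/S₁) / ln(A₂/A₁) = ln(7/3) / ln(576.1/50.44) = 0.8473 / 2.4355 = 0.3479
c = S₁ / A₁^z = 3 / 50.44^0.3479 = 3 / 3.912 = 0.7669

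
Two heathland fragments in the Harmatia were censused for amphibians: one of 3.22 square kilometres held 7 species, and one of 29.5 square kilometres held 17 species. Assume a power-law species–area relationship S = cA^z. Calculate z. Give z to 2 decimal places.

Taking logs: ln S = ln c + z ln A, so z = (ln S₂ − ln S₁)/(ln A₂ − ln A₁).
z = ln(17/7) / ln(29.5/3.22) = ln(2.429) / ln(9.161) = 0.8873 / 2.2150 = 0.4006

0.40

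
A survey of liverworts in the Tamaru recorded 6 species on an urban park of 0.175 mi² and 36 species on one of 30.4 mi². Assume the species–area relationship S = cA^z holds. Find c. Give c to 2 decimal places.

z = ln(S₂/S₁) / ln(A₂/A₁) = ln(36/6) / ln(30.4/0.175) = 1.7918 / 5.1574 = 0.3474
c = S₁ / A₁^z = 6 / 0.175^0.3474 = 6 / 0.5458 = 10.99

10.99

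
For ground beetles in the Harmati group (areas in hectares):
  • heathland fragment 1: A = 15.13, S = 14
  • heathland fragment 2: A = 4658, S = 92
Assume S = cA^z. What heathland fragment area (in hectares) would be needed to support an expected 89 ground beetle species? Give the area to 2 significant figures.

4200 hectares

z = ln(92/14) / ln(4658/15.13) = 1.8827 / 5.7297 = 0.3286
c = 14 / 15.13^0.3286 = 14 / 2.442 = 5.734
A = (89/5.734)^(1/0.3286) ⇒ ln A = ln(15.52)/0.3286 = 8.3455
A = e^8.3455 ≈ 4211 hectares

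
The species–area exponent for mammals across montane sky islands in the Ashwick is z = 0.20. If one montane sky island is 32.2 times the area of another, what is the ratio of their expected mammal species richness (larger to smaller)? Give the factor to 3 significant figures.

S₂/S₁ = (A₂/A₁)^z = 32.2^0.2
ln(S₂/S₁) = 0.2 × ln 32.2 = 0.2 × 3.4720 = 0.6944
S₂/S₁ = e^0.6944 ≈ 2.002

2.00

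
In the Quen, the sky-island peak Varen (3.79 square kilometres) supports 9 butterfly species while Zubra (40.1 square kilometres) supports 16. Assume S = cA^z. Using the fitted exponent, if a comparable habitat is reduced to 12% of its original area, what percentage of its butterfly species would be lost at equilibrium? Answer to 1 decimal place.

z = ln(16/9) / ln(40.1/3.79) = 0.5754 / 2.3590 = 0.2439
S_new/S_old = (A_new/A_old)^z = 0.12^0.2439 = exp(0.2439 × -2.1203) = 0.5962
Fraction lost = 1 − 0.5962 = 0.4038

40.4%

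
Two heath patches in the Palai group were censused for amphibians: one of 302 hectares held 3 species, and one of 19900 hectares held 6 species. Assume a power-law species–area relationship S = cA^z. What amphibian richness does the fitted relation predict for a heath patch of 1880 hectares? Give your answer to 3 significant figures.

z = ln(6/3) / ln(19900/302) = 0.6931 / 4.1880 = 0.1655
c = 3 / 302^0.1655 = 3 / 2.573 = 1.166
S₃ = 1.166 × 1880^0.1655 = 1.166 × 3.483 ≈ 4.06

4.06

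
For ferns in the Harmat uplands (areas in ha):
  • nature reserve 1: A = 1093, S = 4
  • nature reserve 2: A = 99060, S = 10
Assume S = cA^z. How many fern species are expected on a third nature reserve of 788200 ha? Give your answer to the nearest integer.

z = ln(10/4) / ln(99060/1093) = 0.9163 / 4.5068 = 0.2033
c = 4 / 1093^0.2033 = 4 / 4.148 = 0.9644
S₃ = 0.9644 × 788200^0.2033 = 0.9644 × 15.81 ≈ 15.25

15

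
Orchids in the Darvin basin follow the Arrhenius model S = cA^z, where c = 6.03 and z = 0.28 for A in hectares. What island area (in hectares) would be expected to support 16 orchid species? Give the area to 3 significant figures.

16 = 6.03 × A^0.28  ⇒  A^0.28 = 16/6.03 = 2.653
ln A = ln(2.653) / 0.28 = 0.9758 / 0.28 = 3.4851
A = e^3.4851 ≈ 32.63 hectares

32.6 hectares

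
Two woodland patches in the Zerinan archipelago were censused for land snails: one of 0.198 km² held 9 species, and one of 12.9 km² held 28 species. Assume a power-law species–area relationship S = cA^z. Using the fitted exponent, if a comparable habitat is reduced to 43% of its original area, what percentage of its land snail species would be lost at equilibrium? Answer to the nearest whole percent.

z = ln(28/9) / ln(12.9/0.198) = 1.1350 / 4.1767 = 0.2717
S_new/S_old = (A_new/A_old)^z = 0.43^0.2717 = exp(0.2717 × -0.8440) = 0.7951
Fraction lost = 1 − 0.7951 = 0.2049

20%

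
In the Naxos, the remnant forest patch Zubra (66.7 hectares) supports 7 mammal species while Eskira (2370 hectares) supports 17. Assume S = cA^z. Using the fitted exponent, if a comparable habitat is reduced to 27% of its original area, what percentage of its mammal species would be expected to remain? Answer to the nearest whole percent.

72%

z = ln(17/7) / ln(2370/66.7) = 0.8873 / 3.5704 = 0.2485
S_new/S_old = (A_new/A_old)^z = 0.27^0.2485 = exp(0.2485 × -1.3093) = 0.7222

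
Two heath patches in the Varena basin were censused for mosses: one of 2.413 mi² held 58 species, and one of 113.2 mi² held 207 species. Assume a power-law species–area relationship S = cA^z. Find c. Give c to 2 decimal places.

z = ln(S₂/S₁) / ln(A₂/A₁) = ln(207/58) / ln(113.2/2.413) = 1.2723 / 3.8483 = 0.3306
c = S₁ / A₁^z = 58 / 2.413^0.3306 = 58 / 1.338 = 43.35

43.35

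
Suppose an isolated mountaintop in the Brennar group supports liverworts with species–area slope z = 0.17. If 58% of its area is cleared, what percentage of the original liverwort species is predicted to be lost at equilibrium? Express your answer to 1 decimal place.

S_new/S_old = (A_new/A_old)^z = 0.42^0.17
= exp(0.17 × ln 0.42) = exp(0.17 × -0.8675) = exp(-0.1475) ≈ 0.8629
Fraction lost = 1 − 0.8629 = 0.1371

13.7%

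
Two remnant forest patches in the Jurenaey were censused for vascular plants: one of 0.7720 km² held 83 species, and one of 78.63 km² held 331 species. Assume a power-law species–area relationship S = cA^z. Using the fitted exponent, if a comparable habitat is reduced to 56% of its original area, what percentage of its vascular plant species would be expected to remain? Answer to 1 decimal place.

z = ln(331/83) / ln(78.63/0.772) = 1.3833 / 4.6235 = 0.2992
S_new/S_old = (A_new/A_old)^z = 0.56^0.2992 = exp(0.2992 × -0.5798) = 0.8407

84.1%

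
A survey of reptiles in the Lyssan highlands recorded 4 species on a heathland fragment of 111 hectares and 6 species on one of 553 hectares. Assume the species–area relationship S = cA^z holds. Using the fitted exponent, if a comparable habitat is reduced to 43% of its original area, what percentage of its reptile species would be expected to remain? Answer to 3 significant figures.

80.8%

z = ln(6/4) / ln(553/111) = 0.4055 / 1.6058 = 0.2525
S_new/S_old = (A_new/A_old)^z = 0.43^0.2525 = exp(0.2525 × -0.8440) = 0.8081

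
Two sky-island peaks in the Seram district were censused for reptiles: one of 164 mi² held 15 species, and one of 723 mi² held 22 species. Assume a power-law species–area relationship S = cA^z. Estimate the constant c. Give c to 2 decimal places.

z = ln(S₂/S₁) / ln(A₂/A₁) = ln(22/15) / ln(723/164) = 0.3830 / 1.4835 = 0.2582
c = S₁ / A₁^z = 15 / 164^0.2582 = 15 / 3.731 = 4.021

4.02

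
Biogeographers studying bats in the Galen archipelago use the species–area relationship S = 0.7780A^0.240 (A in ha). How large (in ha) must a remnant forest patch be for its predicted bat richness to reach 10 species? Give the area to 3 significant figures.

41800 ha

10 = 0.778 × A^0.24  ⇒  A^0.24 = 10/0.778 = 12.85
ln A = ln(12.85) / 0.24 = 2.5536 / 0.24 = 10.6401
A = e^10.6401 ≈ 41775 ha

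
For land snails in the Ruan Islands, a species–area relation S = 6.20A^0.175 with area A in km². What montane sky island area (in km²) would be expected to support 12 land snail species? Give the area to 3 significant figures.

43.5 km²

12 = 6.2 × A^0.175  ⇒  A^0.175 = 12/6.2 = 1.935
ln A = ln(1.935) / 0.175 = 0.6604 / 0.175 = 3.7735
A = e^3.7735 ≈ 43.53 km²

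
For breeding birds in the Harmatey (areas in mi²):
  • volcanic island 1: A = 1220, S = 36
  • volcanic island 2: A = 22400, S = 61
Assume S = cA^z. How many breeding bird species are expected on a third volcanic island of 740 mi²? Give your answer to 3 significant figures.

32.9

z = ln(61/36) / ln(22400/1220) = 0.5274 / 2.9102 = 0.1812
c = 36 / 1220^0.1812 = 36 / 3.625 = 9.932
S₃ = 9.932 × 740^0.1812 = 9.932 × 3.311 ≈ 32.88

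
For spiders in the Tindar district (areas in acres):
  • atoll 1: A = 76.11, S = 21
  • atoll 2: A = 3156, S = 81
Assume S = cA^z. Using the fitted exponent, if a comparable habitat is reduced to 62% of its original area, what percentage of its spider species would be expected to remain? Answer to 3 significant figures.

z = ln(81/21) / ln(3156/76.11) = 1.3499 / 3.7249 = 0.3624
S_new/S_old = (A_new/A_old)^z = 0.62^0.3624 = exp(0.3624 × -0.4780) = 0.8409

84.1%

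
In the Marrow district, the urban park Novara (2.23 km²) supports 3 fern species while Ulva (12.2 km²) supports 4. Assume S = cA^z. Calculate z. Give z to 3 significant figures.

0.169

Taking logs: ln S = ln c + z ln A, so z = (ln S₂ − ln S₁)/(ln A₂ − ln A₁).
z = ln(4/3) / ln(12.2/2.23) = ln(1.333) / ln(5.471) = 0.2877 / 1.6994 = 0.1693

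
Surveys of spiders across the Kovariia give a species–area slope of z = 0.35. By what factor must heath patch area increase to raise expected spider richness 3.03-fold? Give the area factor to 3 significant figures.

(A₂/A₁)^0.35 = 3.03, so A₂/A₁ = 3.03^(1/0.35) = 3.03^2.857
ln(A₂/A₁) = ln 3.03 / 0.35 = 1.1086 / 0.35 = 3.1673
A₂/A₁ = e^3.1673 ≈ 23.74

23.7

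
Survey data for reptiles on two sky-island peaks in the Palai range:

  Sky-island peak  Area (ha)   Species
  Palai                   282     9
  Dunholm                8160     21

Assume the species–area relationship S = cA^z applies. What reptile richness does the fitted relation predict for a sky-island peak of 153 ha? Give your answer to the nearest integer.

z = ln(21/9) / ln(8160/282) = 0.8473 / 3.3651 = 0.2518
c = 9 / 282^0.2518 = 9 / 4.14 = 2.174
S₃ = 2.174 × 153^0.2518 = 2.174 × 3.549 ≈ 7.716

8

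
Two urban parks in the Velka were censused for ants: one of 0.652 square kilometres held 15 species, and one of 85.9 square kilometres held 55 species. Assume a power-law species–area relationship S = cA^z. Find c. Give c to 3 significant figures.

16.8

z = ln(S₂/S₁) / ln(A₂/A₁) = ln(55/15) / ln(85.9/0.652) = 1.2993 / 4.8809 = 0.2662
c = S₁ / A₁^z = 15 / 0.652^0.2662 = 15 / 0.8924 = 16.81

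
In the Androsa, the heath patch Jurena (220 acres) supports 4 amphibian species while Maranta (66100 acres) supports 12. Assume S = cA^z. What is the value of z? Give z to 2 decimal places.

Taking logs: ln S = ln c + z ln A, so z = (ln S₂ − ln S₁)/(ln A₂ − ln A₁).
z = ln(12/4) / ln(66100/220) = ln(3) / ln(300.5) = 1.0986 / 5.7053 = 0.1926

0.19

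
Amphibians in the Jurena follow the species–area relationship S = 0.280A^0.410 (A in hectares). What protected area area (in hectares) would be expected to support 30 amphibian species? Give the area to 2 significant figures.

89000 hectares

30 = 0.28 × A^0.41  ⇒  A^0.41 = 30/0.28 = 107.1
ln A = ln(107.1) / 0.41 = 4.6742 / 0.41 = 11.4004
A = e^11.4004 ≈ 89357 hectares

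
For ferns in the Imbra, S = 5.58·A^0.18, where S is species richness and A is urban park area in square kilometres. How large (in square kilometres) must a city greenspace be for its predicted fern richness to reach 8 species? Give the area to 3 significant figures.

7.40 square kilometres

8 = 5.58 × A^0.18  ⇒  A^0.18 = 8/5.58 = 1.434
ln A = ln(1.434) / 0.18 = 0.3603 / 0.18 = 2.0014
A = e^2.0014 ≈ 7.399 square kilometres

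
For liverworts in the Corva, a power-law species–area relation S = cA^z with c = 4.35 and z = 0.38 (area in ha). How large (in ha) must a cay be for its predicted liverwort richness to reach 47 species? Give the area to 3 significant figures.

525 ha

47 = 4.35 × A^0.38  ⇒  A^0.38 = 47/4.35 = 10.8
ln A = ln(10.8) / 0.38 = 2.3800 / 0.38 = 6.2631
A = e^6.2631 ≈ 524.8 ha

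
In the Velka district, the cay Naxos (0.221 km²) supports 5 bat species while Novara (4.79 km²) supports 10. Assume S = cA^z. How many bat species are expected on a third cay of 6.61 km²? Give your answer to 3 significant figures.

z = ln(10/5) / ln(4.79/0.221) = 0.6931 / 3.0761 = 0.2253
c = 5 / 0.221^0.2253 = 5 / 0.7117 = 7.026
S₃ = 7.026 × 6.61^0.2253 = 7.026 × 1.53 ≈ 10.75

10.8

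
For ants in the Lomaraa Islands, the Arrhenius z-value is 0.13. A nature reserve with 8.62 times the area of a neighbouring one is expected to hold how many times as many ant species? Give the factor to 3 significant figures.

1.32

S₂/S₁ = (A₂/A₁)^z = 8.62^0.13
ln(S₂/S₁) = 0.13 × ln 8.62 = 0.13 × 2.1541 = 0.2800
S₂/S₁ = e^0.2800 ≈ 1.323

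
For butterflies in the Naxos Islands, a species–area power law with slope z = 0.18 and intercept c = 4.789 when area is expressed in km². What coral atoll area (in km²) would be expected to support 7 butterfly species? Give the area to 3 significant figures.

7 = 4.789 × A^0.18  ⇒  A^0.18 = 7/4.789 = 1.462
ln A = ln(1.462) / 0.18 = 0.3796 / 0.18 = 2.1088
A = e^2.1088 ≈ 8.239 km²

8.24 km²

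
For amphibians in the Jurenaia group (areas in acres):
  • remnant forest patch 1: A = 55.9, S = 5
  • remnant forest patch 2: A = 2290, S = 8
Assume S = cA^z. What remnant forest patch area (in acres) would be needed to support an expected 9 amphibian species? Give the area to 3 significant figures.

z = ln(8/5) / ln(2290/55.9) = 0.4700 / 3.7127 = 0.1266
c = 5 / 55.9^0.1266 = 5 / 1.664 = 3.004
A = (9/3.004)^(1/0.1266) ⇒ ln A = ln(2.996)/0.1266 = 8.6667
A = e^8.6667 ≈ 5806 acres

5810 acres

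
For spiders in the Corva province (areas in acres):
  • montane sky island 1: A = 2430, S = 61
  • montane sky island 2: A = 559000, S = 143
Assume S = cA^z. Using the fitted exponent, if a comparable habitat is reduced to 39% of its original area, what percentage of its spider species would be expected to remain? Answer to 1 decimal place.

z = ln(143/61) / ln(559000/2430) = 0.8520 / 5.4383 = 0.1567
S_new/S_old = (A_new/A_old)^z = 0.39^0.1567 = exp(0.1567 × -0.9416) = 0.8628

86.3%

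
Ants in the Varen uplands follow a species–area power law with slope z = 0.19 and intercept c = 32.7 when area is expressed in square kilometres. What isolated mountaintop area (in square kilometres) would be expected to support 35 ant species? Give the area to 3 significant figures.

35 = 32.7 × A^0.19  ⇒  A^0.19 = 35/32.7 = 1.07
ln A = ln(1.07) / 0.19 = 0.0680 / 0.19 = 0.3578
A = e^0.3578 ≈ 1.43 square kilometres

1.43 square kilometres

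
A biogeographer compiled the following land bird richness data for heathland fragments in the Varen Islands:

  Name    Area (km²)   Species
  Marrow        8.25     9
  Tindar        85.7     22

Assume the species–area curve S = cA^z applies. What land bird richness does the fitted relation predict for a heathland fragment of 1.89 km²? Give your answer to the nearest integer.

z = ln(22/9) / ln(85.7/8.25) = 0.8938 / 2.3406 = 0.3819
c = 9 / 8.25^0.3819 = 9 / 2.239 = 4.02
S₃ = 4.02 × 1.89^0.3819 = 4.02 × 1.275 ≈ 5.127

5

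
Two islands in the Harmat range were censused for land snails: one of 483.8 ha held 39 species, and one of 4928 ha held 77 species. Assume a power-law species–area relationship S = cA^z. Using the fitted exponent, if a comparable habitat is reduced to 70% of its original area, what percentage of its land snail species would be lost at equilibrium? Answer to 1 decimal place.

9.9%

z = ln(77/39) / ln(4928/483.8) = 0.6802 / 2.3210 = 0.2931
S_new/S_old = (A_new/A_old)^z = 0.7^0.2931 = exp(0.2931 × -0.3567) = 0.9007
Fraction lost = 1 − 0.9007 = 0.09926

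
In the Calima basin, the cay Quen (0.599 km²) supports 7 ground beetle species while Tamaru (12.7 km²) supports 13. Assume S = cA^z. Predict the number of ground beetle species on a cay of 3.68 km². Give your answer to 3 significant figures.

10.1

z = ln(13/7) / ln(12.7/0.599) = 0.6190 / 3.0541 = 0.2027
c = 7 / 0.599^0.2027 = 7 / 0.9013 = 7.766
S₃ = 7.766 × 3.68^0.2027 = 7.766 × 1.302 ≈ 10.11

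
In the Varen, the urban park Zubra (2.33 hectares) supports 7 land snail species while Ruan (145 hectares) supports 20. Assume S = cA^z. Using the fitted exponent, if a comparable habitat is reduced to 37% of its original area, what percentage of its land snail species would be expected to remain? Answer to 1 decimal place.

77.7%

z = ln(20/7) / ln(145/2.33) = 1.0498 / 4.1309 = 0.2541
S_new/S_old = (A_new/A_old)^z = 0.37^0.2541 = exp(0.2541 × -0.9943) = 0.7767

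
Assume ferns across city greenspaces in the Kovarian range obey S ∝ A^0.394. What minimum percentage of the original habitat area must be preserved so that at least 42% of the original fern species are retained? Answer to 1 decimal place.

Need (A_new/A_old)^0.394 = 0.42, so A_new/A_old = 0.42^(1/0.394) = 0.42^2.538
ln(A_new/A_old) = ln 0.42 / 0.394 = -0.8675 / 0.394 = -2.2018
A_new/A_old = e^-2.2018 ≈ 0.1106

11.1%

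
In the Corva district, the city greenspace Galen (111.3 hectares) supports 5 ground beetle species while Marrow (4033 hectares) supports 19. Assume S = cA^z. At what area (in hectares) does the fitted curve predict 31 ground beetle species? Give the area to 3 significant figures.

z = ln(19/5) / ln(4033/111.3) = 1.3350 / 3.5900 = 0.3719
c = 5 / 111.3^0.3719 = 5 / 5.768 = 0.8669
A = (31/0.8669)^(1/0.3719) ⇒ ln A = ln(35.76)/0.3719 = 9.6187
A = e^9.6187 ≈ 15044 hectares

15000 hectares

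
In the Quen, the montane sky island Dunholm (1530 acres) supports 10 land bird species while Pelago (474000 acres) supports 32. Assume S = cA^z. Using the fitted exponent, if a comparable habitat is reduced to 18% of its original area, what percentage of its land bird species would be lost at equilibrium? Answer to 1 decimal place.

z = ln(32/10) / ln(474000/1530) = 1.1632 / 5.7359 = 0.2028
S_new/S_old = (A_new/A_old)^z = 0.18^0.2028 = exp(0.2028 × -1.7148) = 0.7063
Fraction lost = 1 − 0.7063 = 0.2937

29.4%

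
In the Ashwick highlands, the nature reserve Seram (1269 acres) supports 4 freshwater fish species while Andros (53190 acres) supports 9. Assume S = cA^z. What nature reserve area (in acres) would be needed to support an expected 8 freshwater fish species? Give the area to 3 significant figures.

z = ln(9/4) / ln(53190/1269) = 0.8109 / 3.7356 = 0.2171
c = 4 / 1269^0.2171 = 4 / 4.717 = 0.8479
A = (8/0.8479)^(1/0.2171) ⇒ ln A = ln(9.435)/0.2171 = 10.3390
A = e^10.3390 ≈ 30916 acres

30900 acres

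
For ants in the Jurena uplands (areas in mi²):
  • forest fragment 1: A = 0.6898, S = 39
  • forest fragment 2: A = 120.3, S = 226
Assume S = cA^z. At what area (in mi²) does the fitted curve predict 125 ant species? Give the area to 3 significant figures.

21.1 mi²

z = ln(226/39) / ln(120.3/0.6898) = 1.7570 / 5.1613 = 0.3404
c = 39 / 0.6898^0.3404 = 39 / 0.8813 = 44.26
A = (125/44.26)^(1/0.3404) ⇒ ln A = ln(2.825)/0.3404 = 3.0503
A = e^3.0503 ≈ 21.12 mi²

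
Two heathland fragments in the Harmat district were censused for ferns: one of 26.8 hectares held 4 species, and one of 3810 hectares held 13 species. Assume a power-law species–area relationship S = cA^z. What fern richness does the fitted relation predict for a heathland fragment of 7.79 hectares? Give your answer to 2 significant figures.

3.0

z = ln(13/4) / ln(3810/26.8) = 1.1787 / 4.9570 = 0.2378
c = 4 / 26.8^0.2378 = 4 / 2.186 = 1.83
S₃ = 1.83 × 7.79^0.2378 = 1.83 × 1.629 ≈ 2.982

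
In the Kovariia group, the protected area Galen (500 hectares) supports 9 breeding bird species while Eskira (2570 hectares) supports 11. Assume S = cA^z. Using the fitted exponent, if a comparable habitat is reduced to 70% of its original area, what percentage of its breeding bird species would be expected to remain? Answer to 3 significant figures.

z = ln(11/9) / ln(2570/500) = 0.2007 / 1.6371 = 0.1226
S_new/S_old = (A_new/A_old)^z = 0.7^0.1226 = exp(0.1226 × -0.3567) = 0.9572

95.7%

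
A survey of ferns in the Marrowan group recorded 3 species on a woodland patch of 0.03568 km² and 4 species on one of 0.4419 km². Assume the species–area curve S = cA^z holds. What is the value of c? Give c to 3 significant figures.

4.39

z = ln(S₂/S₁) / ln(A₂/A₁) = ln(4/3) / ln(0.4419/0.03568) = 0.2877 / 2.5165 = 0.1143
c = S₁ / A₁^z = 3 / 0.03568^0.1143 = 3 / 0.6831 = 4.391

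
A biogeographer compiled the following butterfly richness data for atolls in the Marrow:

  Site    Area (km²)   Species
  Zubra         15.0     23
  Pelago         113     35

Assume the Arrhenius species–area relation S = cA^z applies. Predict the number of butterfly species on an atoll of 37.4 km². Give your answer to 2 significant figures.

z = ln(35/23) / ln(113/15) = 0.4199 / 2.0193 = 0.2079
c = 23 / 15^0.2079 = 23 / 1.756 = 13.1
S₃ = 13.1 × 37.4^0.2079 = 13.1 × 2.123 ≈ 27.81

28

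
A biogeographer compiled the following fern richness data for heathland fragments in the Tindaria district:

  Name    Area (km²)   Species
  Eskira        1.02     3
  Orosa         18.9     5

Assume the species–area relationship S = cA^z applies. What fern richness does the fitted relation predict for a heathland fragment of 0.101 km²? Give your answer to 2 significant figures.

z = ln(5/3) / ln(18.9/1.02) = 0.5108 / 2.9194 = 0.1750
c = 3 / 1.02^0.1750 = 3 / 1.003 = 2.99
S₃ = 2.99 × 0.101^0.1750 = 2.99 × 0.6695 ≈ 2.002

2.0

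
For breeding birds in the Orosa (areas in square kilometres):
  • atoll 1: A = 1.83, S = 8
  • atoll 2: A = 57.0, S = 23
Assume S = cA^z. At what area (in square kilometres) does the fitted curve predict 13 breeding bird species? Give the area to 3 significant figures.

z = ln(23/8) / ln(57/1.83) = 1.0561 / 3.4387 = 0.3071
c = 8 / 1.83^0.3071 = 8 / 1.204 = 6.645
A = (13/6.645)^(1/0.3071) ⇒ ln A = ln(1.956)/0.3071 = 2.1852
A = e^2.1852 ≈ 8.893 square kilometres

8.89 square kilometres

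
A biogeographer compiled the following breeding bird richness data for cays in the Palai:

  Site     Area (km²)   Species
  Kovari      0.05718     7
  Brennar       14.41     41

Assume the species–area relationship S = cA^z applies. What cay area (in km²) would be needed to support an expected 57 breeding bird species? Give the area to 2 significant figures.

z = ln(41/7) / ln(14.41/0.05718) = 1.7677 / 5.5295 = 0.3197
c = 7 / 0.05718^0.3197 = 7 / 0.4006 = 17.47
A = (57/17.47)^(1/0.3197) ⇒ ln A = ln(3.262)/0.3197 = 3.6986
A = e^3.6986 ≈ 40.39 km²

40 km²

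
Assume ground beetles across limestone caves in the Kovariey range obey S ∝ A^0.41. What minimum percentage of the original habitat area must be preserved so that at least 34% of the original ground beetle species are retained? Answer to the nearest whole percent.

7%

Need (A_new/A_old)^0.41 = 0.34, so A_new/A_old = 0.34^(1/0.41) = 0.34^2.439
ln(A_new/A_old) = ln 0.34 / 0.41 = -1.0788 / 0.41 = -2.6312
A_new/A_old = e^-2.6312 ≈ 0.07199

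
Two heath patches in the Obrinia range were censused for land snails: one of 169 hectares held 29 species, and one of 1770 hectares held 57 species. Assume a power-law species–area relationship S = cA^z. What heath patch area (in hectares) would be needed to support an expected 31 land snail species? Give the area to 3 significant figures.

213 hectares

z = ln(57/29) / ln(1770/169) = 0.6758 / 2.3488 = 0.2877
c = 29 / 169^0.2877 = 29 / 4.375 = 6.629
A = (31/6.629)^(1/0.2877) ⇒ ln A = ln(4.677)/0.2877 = 5.3617
A = e^5.3617 ≈ 213.1 hectares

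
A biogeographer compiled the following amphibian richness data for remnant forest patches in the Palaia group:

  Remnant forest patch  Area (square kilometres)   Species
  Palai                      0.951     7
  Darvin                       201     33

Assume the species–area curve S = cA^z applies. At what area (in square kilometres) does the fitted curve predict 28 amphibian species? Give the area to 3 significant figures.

114 square kilometres

z = ln(33/7) / ln(201/0.951) = 1.5506 / 5.3535 = 0.2896
c = 7 / 0.951^0.2896 = 7 / 0.9856 = 7.103
A = (28/7.103)^(1/0.2896) ⇒ ln A = ln(3.942)/0.2896 = 4.7360
A = e^4.7360 ≈ 114 square kilometres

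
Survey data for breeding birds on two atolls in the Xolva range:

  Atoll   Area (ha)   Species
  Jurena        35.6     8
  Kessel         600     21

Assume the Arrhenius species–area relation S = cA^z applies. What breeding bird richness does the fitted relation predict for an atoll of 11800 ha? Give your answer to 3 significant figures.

z = ln(21/8) / ln(600/35.6) = 0.9651 / 2.8246 = 0.3417
c = 8 / 35.6^0.3417 = 8 / 3.389 = 2.36
S₃ = 2.36 × 11800^0.3417 = 2.36 × 24.62 ≈ 58.11

58.1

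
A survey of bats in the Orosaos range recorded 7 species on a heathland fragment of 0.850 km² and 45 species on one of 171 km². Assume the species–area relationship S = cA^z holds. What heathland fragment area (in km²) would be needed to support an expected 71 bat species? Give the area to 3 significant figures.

z = ln(45/7) / ln(171/0.85) = 1.8608 / 5.3042 = 0.3508
c = 7 / 0.85^0.3508 = 7 / 0.9446 = 7.411
A = (71/7.411)^(1/0.3508) ⇒ ln A = ln(9.581)/0.3508 = 6.4416
A = e^6.4416 ≈ 627.4 km²

627 km²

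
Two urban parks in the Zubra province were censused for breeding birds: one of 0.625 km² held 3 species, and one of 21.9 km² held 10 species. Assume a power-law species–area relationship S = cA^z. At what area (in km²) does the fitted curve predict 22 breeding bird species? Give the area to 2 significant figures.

220 km²

z = ln(10/3) / ln(21.9/0.625) = 1.2040 / 3.5565 = 0.3385
c = 3 / 0.625^0.3385 = 3 / 0.8529 = 3.517
A = (22/3.517)^(1/0.3385) ⇒ ln A = ln(6.255)/0.3385 = 5.4156
A = e^5.4156 ≈ 224.9 km²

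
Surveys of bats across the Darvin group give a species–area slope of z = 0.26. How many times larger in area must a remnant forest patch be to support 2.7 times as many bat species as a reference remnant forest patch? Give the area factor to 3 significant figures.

(A₂/A₁)^0.26 = 2.7, so A₂/A₁ = 2.7^(1/0.26) = 2.7^3.846
ln(A₂/A₁) = ln 2.7 / 0.26 = 0.9933 / 0.26 = 3.8202
A₂/A₁ = e^3.8202 ≈ 45.61

45.6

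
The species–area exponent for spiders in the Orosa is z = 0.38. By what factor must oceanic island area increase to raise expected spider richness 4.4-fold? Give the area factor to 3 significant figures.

49.4

(A₂/A₁)^0.38 = 4.4, so A₂/A₁ = 4.4^(1/0.38) = 4.4^2.632
ln(A₂/A₁) = ln 4.4 / 0.38 = 1.4816 / 0.38 = 3.8990
A₂/A₁ = e^3.8990 ≈ 49.35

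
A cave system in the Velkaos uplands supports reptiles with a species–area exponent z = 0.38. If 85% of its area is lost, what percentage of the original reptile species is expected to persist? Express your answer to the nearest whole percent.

49%

S_new/S_old = (A_new/A_old)^z = 0.15^0.38
= exp(0.38 × ln 0.15) = exp(0.38 × -1.8971) = exp(-0.7209) ≈ 0.4863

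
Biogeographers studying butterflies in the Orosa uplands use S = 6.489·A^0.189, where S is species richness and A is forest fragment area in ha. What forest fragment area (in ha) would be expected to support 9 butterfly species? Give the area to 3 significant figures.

5.65 ha

9 = 6.489 × A^0.189  ⇒  A^0.189 = 9/6.489 = 1.387
ln A = ln(1.387) / 0.189 = 0.3271 / 0.189 = 1.7308
A = e^1.7308 ≈ 5.645 ha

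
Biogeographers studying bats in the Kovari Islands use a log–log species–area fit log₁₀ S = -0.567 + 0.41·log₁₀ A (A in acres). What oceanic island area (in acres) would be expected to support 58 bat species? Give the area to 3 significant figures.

58 = 0.271 × A^0.41  ⇒  A^0.41 = 58/0.271 = 214
ln A = ln(214) / 0.41 = 5.3660 / 0.41 = 13.0878
A = e^13.0878 ≈ 483026 acres

483000 acres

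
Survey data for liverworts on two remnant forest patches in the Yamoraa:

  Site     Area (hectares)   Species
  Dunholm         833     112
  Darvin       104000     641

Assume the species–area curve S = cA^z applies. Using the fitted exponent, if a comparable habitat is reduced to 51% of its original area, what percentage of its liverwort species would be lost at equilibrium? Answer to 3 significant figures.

21.6%

z = ln(641/112) / ln(104000/833) = 1.7445 / 4.8271 = 0.3614
S_new/S_old = (A_new/A_old)^z = 0.51^0.3614 = exp(0.3614 × -0.6733) = 0.784
Fraction lost = 1 − 0.784 = 0.216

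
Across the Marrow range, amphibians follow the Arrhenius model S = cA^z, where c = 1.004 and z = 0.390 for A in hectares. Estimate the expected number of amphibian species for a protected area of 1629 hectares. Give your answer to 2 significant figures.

S = 1.004 × 1629^0.39 = 1.004 × 17.89 ≈ 17.96

18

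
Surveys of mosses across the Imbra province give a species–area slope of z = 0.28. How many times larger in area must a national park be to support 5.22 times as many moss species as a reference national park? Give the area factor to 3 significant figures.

(A₂/A₁)^0.28 = 5.22, so A₂/A₁ = 5.22^(1/0.28) = 5.22^3.571
ln(A₂/A₁) = ln 5.22 / 0.28 = 1.6525 / 0.28 = 5.9018
A₂/A₁ = e^5.9018 ≈ 365.7

366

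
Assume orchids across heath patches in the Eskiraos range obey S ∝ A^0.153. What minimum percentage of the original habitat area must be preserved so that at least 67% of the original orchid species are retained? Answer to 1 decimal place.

7.3%

Need (A_new/A_old)^0.153 = 0.67, so A_new/A_old = 0.67^(1/0.153) = 0.67^6.536
ln(A_new/A_old) = ln 0.67 / 0.153 = -0.4005 / 0.153 = -2.6175
A_new/A_old = e^-2.6175 ≈ 0.07299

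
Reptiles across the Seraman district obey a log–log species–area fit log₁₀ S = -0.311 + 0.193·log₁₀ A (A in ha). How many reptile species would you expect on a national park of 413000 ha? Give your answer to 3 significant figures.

S = 0.4887 × 413000^0.193 = 0.4887 × 12.13 ≈ 5.928

5.93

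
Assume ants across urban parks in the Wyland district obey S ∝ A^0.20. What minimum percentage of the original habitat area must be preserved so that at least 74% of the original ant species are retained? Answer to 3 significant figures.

Need (A_new/A_old)^0.2 = 0.74, so A_new/A_old = 0.74^(1/0.2) = 0.74^5
ln(A_new/A_old) = ln 0.74 / 0.2 = -0.3011 / 0.2 = -1.5055
A_new/A_old = e^-1.5055 ≈ 0.2219

22.2%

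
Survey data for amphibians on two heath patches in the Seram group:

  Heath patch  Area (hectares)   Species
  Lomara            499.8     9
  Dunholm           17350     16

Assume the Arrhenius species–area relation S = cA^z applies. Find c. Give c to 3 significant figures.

3.28

z = ln(S₂/S₁) / ln(A₂/A₁) = ln(16/9) / ln(17350/499.8) = 0.5754 / 3.5471 = 0.1622
c = S₁ / A₁^z = 9 / 499.8^0.1622 = 9 / 2.74 = 3.285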